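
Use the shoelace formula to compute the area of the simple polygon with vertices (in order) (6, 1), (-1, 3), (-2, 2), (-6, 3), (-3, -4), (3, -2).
Area = 95/2

Shoelace formula: Area = (1/2) |Σ_i (x_i · y_{i+1} − x_{i+1} · y_i)| (indices mod n). Compute each cross term:
  (6)(3) − (-1)(1) = 19
  (-1)(2) − (-2)(3) = 4
  (-2)(3) − (-6)(2) = 6
  (-6)(-4) − (-3)(3) = 33
  (-3)(-2) − (3)(-4) = 18
  (3)(1) − (6)(-2) = 15
Sum = 95, so (signed) Area = 95/2 = 95/2, |Area| = 95/2.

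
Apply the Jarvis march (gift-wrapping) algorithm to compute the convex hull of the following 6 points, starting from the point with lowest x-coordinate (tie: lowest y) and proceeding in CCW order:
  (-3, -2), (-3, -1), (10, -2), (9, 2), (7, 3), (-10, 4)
Hull (CCW) = [(-10, 4), (-3, -2), (10, -2), (9, 2), (7, 3)]

Jarvis march: at each step, from the current hull vertex p, select the next vertex q as the point such that every other point lies strictly to the left of (or on) the directed line p → q. (Equivalently: for every other point r, the cross product (q − p) × (r − p) ≥ 0.)
Starting point (lowest x, tie lowest y): (-10, 4). Wrap until returning to start. Resulting hull: (-10, 4), (-3, -2), (10, -2), (9, 2), (7, 3).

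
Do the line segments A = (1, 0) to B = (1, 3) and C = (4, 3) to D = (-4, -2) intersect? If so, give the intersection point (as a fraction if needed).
Yes; intersection at (1, 9/8) (t = 3/8 on AB, s = 3/8 on CD)

Parametrize AB as A + t(B − A) = (1 + 0 t, 0 + 3 t) and CD as C + s(D − C) = (4 + -8 s, 3 + -5 s). Solve the linear system for (t, s). Determinant = -24 ≠ 0, so a unique intersection of the containing lines exists. Solution: t = 3/8, s = 3/8 — both in [0, 1], so the segments cross. Intersection point: (1, 9/8).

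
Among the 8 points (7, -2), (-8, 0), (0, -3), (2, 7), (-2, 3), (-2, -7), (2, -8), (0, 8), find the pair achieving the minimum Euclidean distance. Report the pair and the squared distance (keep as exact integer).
Pair = ((2, 7), (0, 8)); squared distance = 5

Compute all C(8, 2) = 28 pairwise squared distances (x_i − x_j)² + (y_i − y_j)². The minimum is 5, attained by the pair ((2, 7), (0, 8)).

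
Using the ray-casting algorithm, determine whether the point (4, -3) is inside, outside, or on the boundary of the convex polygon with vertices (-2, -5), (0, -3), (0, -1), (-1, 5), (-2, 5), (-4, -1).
The point (4, -3) lies strictly outside the polygon

Cast a horizontal ray to the right from the query point and count how many polygon edges it crosses (each edge strictly once or zero times, handled with the usual half-open convention). 
Parity of crossings → even ⇒ outside.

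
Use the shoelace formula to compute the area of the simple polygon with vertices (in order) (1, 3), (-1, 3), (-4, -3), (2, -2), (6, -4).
Area = 61/2

Shoelace formula: Area = (1/2) |Σ_i (x_i · y_{i+1} − x_{i+1} · y_i)| (indices mod n). Compute each cross term:
  (1)(3) − (-1)(3) = 6
  (-1)(-3) − (-4)(3) = 15
  (-4)(-2) − (2)(-3) = 14
  (2)(-4) − (6)(-2) = 4
  (6)(3) − (1)(-4) = 22
Sum = 61, so (signed) Area = 61/2 = 61/2, |Area| = 61/2.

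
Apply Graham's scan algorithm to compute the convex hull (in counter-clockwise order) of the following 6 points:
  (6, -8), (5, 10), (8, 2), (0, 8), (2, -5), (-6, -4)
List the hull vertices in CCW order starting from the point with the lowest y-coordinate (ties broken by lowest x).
Hull (CCW) = [(6, -8), (8, 2), (5, 10), (0, 8), (-6, -4)]

Graham scan procedure:
  1. Find the pivot p₀ = point with lowest y (tie → lowest x): (6, -8).
  2. Sort the remaining points by polar angle around p₀.
  3. Walk through sorted points, maintaining a stack; pop the top while the last three entries make a non-left turn (cross product ≤ 0).
  4. Final stack is the convex hull in CCW order: (6, -8), (8, 2), (5, 10), (0, 8), (-6, -4).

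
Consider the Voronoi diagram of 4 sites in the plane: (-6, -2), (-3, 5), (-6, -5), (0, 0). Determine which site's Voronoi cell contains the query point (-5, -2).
Nearest site = (-6, -2)

The Voronoi cell of site s contains exactly those query points closer to s than to any other site. Compute squared distances from q = (-5, -2) to each site:
  (-6 − -5)² + (-2 − -2)² = 1
  (-6 − -5)² + (-5 − -2)² = 10
  (0 − -5)² + (0 − -2)² = 29
  (-3 − -5)² + (5 − -2)² = 53
Minimum is attained by (-6, -2), so q lies in its Voronoi cell.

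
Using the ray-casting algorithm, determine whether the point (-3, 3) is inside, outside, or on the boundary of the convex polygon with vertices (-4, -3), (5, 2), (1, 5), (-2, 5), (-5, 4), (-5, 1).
The point (-3, 3) lies strictly inside the polygon

Cast a horizontal ray to the right from the query point and count how many polygon edges it crosses (each edge strictly once or zero times, handled with the usual half-open convention). 
Parity of crossings → odd ⇒ inside.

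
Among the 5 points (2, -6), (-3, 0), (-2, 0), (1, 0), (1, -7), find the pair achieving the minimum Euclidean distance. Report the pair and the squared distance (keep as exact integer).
Pair = ((-3, 0), (-2, 0)); squared distance = 1

Compute all C(5, 2) = 10 pairwise squared distances (x_i − x_j)² + (y_i − y_j)². The minimum is 1, attained by the pair ((-3, 0), (-2, 0)).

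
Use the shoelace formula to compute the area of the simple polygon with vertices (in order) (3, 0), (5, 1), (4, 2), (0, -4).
Area = 5/2

Shoelace formula: Area = (1/2) |Σ_i (x_i · y_{i+1} − x_{i+1} · y_i)| (indices mod n). Compute each cross term:
  (3)(1) − (5)(0) = 3
  (5)(2) − (4)(1) = 6
  (4)(-4) − (0)(2) = -16
  (0)(0) − (3)(-4) = 12
Sum = 5, so (signed) Area = 5/2 = 5/2, |Area| = 5/2.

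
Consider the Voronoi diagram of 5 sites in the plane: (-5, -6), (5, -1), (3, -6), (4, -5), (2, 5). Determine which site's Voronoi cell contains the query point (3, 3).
Nearest site = (2, 5)

The Voronoi cell of site s contains exactly those query points closer to s than to any other site. Compute squared distances from q = (3, 3) to each site:
  (2 − 3)² + (5 − 3)² = 5
  (5 − 3)² + (-1 − 3)² = 20
  (4 − 3)² + (-5 − 3)² = 65
  (3 − 3)² + (-6 − 3)² = 81
  (-5 − 3)² + (-6 − 3)² = 145
Minimum is attained by (2, 5), so q lies in its Voronoi cell.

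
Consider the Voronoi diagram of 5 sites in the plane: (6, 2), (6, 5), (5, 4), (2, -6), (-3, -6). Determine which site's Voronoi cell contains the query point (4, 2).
Nearest site = (6, 2)

The Voronoi cell of site s contains exactly those query points closer to s than to any other site. Compute squared distances from q = (4, 2) to each site:
  (6 − 4)² + (2 − 2)² = 4
  (5 − 4)² + (4 − 2)² = 5
  (6 − 4)² + (5 − 2)² = 13
  (2 − 4)² + (-6 − 2)² = 68
  (-3 − 4)² + (-6 − 2)² = 113
Minimum is attained by (6, 2), so q lies in its Voronoi cell.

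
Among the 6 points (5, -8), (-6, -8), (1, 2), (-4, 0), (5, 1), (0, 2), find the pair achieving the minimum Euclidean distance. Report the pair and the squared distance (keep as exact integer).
Pair = ((1, 2), (0, 2)); squared distance = 1

Compute all C(6, 2) = 15 pairwise squared distances (x_i − x_j)² + (y_i − y_j)². The minimum is 1, attained by the pair ((1, 2), (0, 2)).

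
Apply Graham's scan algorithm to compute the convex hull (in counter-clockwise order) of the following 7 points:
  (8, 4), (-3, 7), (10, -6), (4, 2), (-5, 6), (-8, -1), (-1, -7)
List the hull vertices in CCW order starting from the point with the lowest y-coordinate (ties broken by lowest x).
Hull (CCW) = [(-1, -7), (10, -6), (8, 4), (-3, 7), (-5, 6), (-8, -1)]

Graham scan procedure:
  1. Find the pivot p₀ = point with lowest y (tie → lowest x): (-1, -7).
  2. Sort the remaining points by polar angle around p₀.
  3. Walk through sorted points, maintaining a stack; pop the top while the last three entries make a non-left turn (cross product ≤ 0).
  4. Final stack is the convex hull in CCW order: (-1, -7), (10, -6), (8, 4), (-3, 7), (-5, 6), (-8, -1).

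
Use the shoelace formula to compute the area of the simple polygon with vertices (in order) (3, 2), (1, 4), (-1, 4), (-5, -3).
Area = 20

Shoelace formula: Area = (1/2) |Σ_i (x_i · y_{i+1} − x_{i+1} · y_i)| (indices mod n). Compute each cross term:
  (3)(4) − (1)(2) = 10
  (1)(4) − (-1)(4) = 8
  (-1)(-3) − (-5)(4) = 23
  (-5)(2) − (3)(-3) = -1
Sum = 40, so (signed) Area = 40/2 = 20, |Area| = 20.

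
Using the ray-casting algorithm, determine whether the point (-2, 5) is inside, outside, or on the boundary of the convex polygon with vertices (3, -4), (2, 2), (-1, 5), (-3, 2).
The point (-2, 5) lies strictly outside the polygon

Cast a horizontal ray to the right from the query point and count how many polygon edges it crosses (each edge strictly once or zero times, handled with the usual half-open convention). 
Parity of crossings → even ⇒ outside.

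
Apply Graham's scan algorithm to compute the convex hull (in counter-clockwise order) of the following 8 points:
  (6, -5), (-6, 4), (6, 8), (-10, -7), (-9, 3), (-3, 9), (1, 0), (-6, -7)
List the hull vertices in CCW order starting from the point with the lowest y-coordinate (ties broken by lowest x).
Hull (CCW) = [(-10, -7), (-6, -7), (6, -5), (6, 8), (-3, 9), (-9, 3)]

Graham scan procedure:
  1. Find the pivot p₀ = point with lowest y (tie → lowest x): (-10, -7).
  2. Sort the remaining points by polar angle around p₀.
  3. Walk through sorted points, maintaining a stack; pop the top while the last three entries make a non-left turn (cross product ≤ 0).
  4. Final stack is the convex hull in CCW order: (-10, -7), (-6, -7), (6, -5), (6, 8), (-3, 9), (-9, 3).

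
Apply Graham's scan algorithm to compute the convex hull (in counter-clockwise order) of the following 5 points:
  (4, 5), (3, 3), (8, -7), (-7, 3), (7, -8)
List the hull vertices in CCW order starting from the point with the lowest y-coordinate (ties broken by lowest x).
Hull (CCW) = [(7, -8), (8, -7), (4, 5), (-7, 3)]

Graham scan procedure:
  1. Find the pivot p₀ = point with lowest y (tie → lowest x): (7, -8).
  2. Sort the remaining points by polar angle around p₀.
  3. Walk through sorted points, maintaining a stack; pop the top while the last three entries make a non-left turn (cross product ≤ 0).
  4. Final stack is the convex hull in CCW order: (7, -8), (8, -7), (4, 5), (-7, 3).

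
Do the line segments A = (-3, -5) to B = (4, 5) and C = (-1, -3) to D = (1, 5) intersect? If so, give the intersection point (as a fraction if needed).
Yes; intersection at (-2/3, -5/3) (t = 1/3 on AB, s = 1/6 on CD)

Parametrize AB as A + t(B − A) = (-3 + 7 t, -5 + 10 t) and CD as C + s(D − C) = (-1 + 2 s, -3 + 8 s). Solve the linear system for (t, s). Determinant = -36 ≠ 0, so a unique intersection of the containing lines exists. Solution: t = 1/3, s = 1/6 — both in [0, 1], so the segments cross. Intersection point: (-2/3, -5/3).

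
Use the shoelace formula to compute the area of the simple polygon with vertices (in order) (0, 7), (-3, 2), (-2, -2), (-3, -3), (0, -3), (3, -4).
Area = 35

Shoelace formula: Area = (1/2) |Σ_i (x_i · y_{i+1} − x_{i+1} · y_i)| (indices mod n). Compute each cross term:
  (0)(2) − (-3)(7) = 21
  (-3)(-2) − (-2)(2) = 10
  (-2)(-3) − (-3)(-2) = 0
  (-3)(-3) − (0)(-3) = 9
  (0)(-4) − (3)(-3) = 9
  (3)(7) − (0)(-4) = 21
Sum = 70, so (signed) Area = 70/2 = 35, |Area| = 35.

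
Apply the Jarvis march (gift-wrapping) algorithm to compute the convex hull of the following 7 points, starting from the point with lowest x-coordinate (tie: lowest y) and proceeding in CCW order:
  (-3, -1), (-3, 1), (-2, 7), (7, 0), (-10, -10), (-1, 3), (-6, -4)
Hull (CCW) = [(-10, -10), (7, 0), (-2, 7)]

Jarvis march: at each step, from the current hull vertex p, select the next vertex q as the point such that every other point lies strictly to the left of (or on) the directed line p → q. (Equivalently: for every other point r, the cross product (q − p) × (r − p) ≥ 0.)
Starting point (lowest x, tie lowest y): (-10, -10). Wrap until returning to start. Resulting hull: (-10, -10), (7, 0), (-2, 7).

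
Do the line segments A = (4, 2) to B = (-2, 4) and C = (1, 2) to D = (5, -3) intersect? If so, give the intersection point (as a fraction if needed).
No (intersection of containing lines falls outside at least one segment)

Parametrize and solve: t = 15/22, s = -3/11. At least one of these is outside [0, 1], so the segments do not intersect.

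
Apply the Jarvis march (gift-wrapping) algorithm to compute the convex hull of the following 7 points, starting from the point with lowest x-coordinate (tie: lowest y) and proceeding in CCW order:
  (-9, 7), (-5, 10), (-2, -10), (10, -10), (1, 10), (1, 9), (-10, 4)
Hull (CCW) = [(-10, 4), (-2, -10), (10, -10), (1, 10), (-5, 10), (-9, 7)]

Jarvis march: at each step, from the current hull vertex p, select the next vertex q as the point such that every other point lies strictly to the left of (or on) the directed line p → q. (Equivalently: for every other point r, the cross product (q − p) × (r − p) ≥ 0.)
Starting point (lowest x, tie lowest y): (-10, 4). Wrap until returning to start. Resulting hull: (-10, 4), (-2, -10), (10, -10), (1, 10), (-5, 10), (-9, 7).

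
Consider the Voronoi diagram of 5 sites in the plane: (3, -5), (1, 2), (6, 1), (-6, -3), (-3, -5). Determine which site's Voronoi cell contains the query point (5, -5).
Nearest site = (3, -5)

The Voronoi cell of site s contains exactly those query points closer to s than to any other site. Compute squared distances from q = (5, -5) to each site:
  (3 − 5)² + (-5 − -5)² = 4
  (6 − 5)² + (1 − -5)² = 37
  (-3 − 5)² + (-5 − -5)² = 64
  (1 − 5)² + (2 − -5)² = 65
  (-6 − 5)² + (-3 − -5)² = 125
Minimum is attained by (3, -5), so q lies in its Voronoi cell.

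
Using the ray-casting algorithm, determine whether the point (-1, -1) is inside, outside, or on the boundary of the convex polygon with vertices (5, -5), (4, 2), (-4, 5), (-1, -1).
The point (-1, -1) lies on the polygon boundary

Boundary check: the query satisfies the collinearity and bounding-box conditions for some polygon edge, so it lies exactly on the boundary.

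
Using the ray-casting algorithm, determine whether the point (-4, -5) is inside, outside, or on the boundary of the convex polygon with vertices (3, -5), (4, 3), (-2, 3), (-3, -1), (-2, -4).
The point (-4, -5) lies strictly outside the polygon

Cast a horizontal ray to the right from the query point and count how many polygon edges it crosses (each edge strictly once or zero times, handled with the usual half-open convention). 
Parity of crossings → even ⇒ outside.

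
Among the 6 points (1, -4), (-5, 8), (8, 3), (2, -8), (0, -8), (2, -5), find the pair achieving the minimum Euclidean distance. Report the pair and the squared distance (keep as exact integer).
Pair = ((1, -4), (2, -5)); squared distance = 2

Compute all C(6, 2) = 15 pairwise squared distances (x_i − x_j)² + (y_i − y_j)². The minimum is 2, attained by the pair ((1, -4), (2, -5)).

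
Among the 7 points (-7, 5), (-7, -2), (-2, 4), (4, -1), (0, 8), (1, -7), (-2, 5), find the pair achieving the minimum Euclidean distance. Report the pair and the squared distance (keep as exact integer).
Pair = ((-2, 4), (-2, 5)); squared distance = 1

Compute all C(7, 2) = 21 pairwise squared distances (x_i − x_j)² + (y_i − y_j)². The minimum is 1, attained by the pair ((-2, 4), (-2, 5)).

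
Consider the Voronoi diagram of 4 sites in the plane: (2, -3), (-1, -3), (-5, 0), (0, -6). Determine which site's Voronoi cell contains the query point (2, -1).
Nearest site = (2, -3)

The Voronoi cell of site s contains exactly those query points closer to s than to any other site. Compute squared distances from q = (2, -1) to each site:
  (2 − 2)² + (-3 − -1)² = 4
  (-1 − 2)² + (-3 − -1)² = 13
  (0 − 2)² + (-6 − -1)² = 29
  (-5 − 2)² + (0 − -1)² = 50
Minimum is attained by (2, -3), so q lies in its Voronoi cell.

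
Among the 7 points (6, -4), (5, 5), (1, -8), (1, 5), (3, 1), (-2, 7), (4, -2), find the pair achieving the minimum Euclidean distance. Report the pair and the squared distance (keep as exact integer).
Pair = ((6, -4), (4, -2)); squared distance = 8

Compute all C(7, 2) = 21 pairwise squared distances (x_i − x_j)² + (y_i − y_j)². The minimum is 8, attained by the pair ((6, -4), (4, -2)).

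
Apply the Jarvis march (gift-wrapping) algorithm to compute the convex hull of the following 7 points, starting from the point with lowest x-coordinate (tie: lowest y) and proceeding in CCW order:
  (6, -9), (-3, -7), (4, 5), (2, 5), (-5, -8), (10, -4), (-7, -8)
Hull (CCW) = [(-7, -8), (6, -9), (10, -4), (4, 5), (2, 5)]

Jarvis march: at each step, from the current hull vertex p, select the next vertex q as the point such that every other point lies strictly to the left of (or on) the directed line p → q. (Equivalently: for every other point r, the cross product (q − p) × (r − p) ≥ 0.)
Starting point (lowest x, tie lowest y): (-7, -8). Wrap until returning to start. Resulting hull: (-7, -8), (6, -9), (10, -4), (4, 5), (2, 5).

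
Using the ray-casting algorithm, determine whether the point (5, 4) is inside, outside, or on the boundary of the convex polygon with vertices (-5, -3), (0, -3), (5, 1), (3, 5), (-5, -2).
The point (5, 4) lies strictly outside the polygon

Cast a horizontal ray to the right from the query point and count how many polygon edges it crosses (each edge strictly once or zero times, handled with the usual half-open convention). 
Parity of crossings → even ⇒ outside.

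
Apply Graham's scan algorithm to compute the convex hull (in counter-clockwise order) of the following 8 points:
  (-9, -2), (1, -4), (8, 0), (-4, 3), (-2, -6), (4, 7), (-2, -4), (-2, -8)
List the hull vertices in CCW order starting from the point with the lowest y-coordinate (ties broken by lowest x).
Hull (CCW) = [(-2, -8), (8, 0), (4, 7), (-4, 3), (-9, -2)]

Graham scan procedure:
  1. Find the pivot p₀ = point with lowest y (tie → lowest x): (-2, -8).
  2. Sort the remaining points by polar angle around p₀.
  3. Walk through sorted points, maintaining a stack; pop the top while the last three entries make a non-left turn (cross product ≤ 0).
  4. Final stack is the convex hull in CCW order: (-2, -8), (8, 0), (4, 7), (-4, 3), (-9, -2).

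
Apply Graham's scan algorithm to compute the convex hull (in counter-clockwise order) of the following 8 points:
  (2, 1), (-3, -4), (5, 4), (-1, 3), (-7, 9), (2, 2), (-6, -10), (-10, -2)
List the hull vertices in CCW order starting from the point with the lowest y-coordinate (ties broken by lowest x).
Hull (CCW) = [(-6, -10), (5, 4), (-7, 9), (-10, -2)]

Graham scan procedure:
  1. Find the pivot p₀ = point with lowest y (tie → lowest x): (-6, -10).
  2. Sort the remaining points by polar angle around p₀.
  3. Walk through sorted points, maintaining a stack; pop the top while the last three entries make a non-left turn (cross product ≤ 0).
  4. Final stack is the convex hull in CCW order: (-6, -10), (5, 4), (-7, 9), (-10, -2).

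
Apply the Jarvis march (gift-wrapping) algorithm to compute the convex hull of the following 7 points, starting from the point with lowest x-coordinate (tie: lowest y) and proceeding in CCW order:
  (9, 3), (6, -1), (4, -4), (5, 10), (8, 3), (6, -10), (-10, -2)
Hull (CCW) = [(-10, -2), (6, -10), (9, 3), (5, 10)]

Jarvis march: at each step, from the current hull vertex p, select the next vertex q as the point such that every other point lies strictly to the left of (or on) the directed line p → q. (Equivalently: for every other point r, the cross product (q − p) × (r − p) ≥ 0.)
Starting point (lowest x, tie lowest y): (-10, -2). Wrap until returning to start. Resulting hull: (-10, -2), (6, -10), (9, 3), (5, 10).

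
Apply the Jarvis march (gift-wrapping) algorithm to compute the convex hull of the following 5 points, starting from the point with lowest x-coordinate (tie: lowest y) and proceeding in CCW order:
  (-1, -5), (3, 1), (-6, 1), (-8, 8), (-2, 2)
Hull (CCW) = [(-8, 8), (-6, 1), (-1, -5), (3, 1)]

Jarvis march: at each step, from the current hull vertex p, select the next vertex q as the point such that every other point lies strictly to the left of (or on) the directed line p → q. (Equivalently: for every other point r, the cross product (q − p) × (r − p) ≥ 0.)
Starting point (lowest x, tie lowest y): (-8, 8). Wrap until returning to start. Resulting hull: (-8, 8), (-6, 1), (-1, -5), (3, 1).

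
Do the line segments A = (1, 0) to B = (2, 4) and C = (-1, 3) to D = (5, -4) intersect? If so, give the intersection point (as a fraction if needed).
Yes; intersection at (35/31, 16/31) (t = 4/31 on AB, s = 11/31 on CD)

Parametrize AB as A + t(B − A) = (1 + 1 t, 0 + 4 t) and CD as C + s(D − C) = (-1 + 6 s, 3 + -7 s). Solve the linear system for (t, s). Determinant = 31 ≠ 0, so a unique intersection of the containing lines exists. Solution: t = 4/31, s = 11/31 — both in [0, 1], so the segments cross. Intersection point: (35/31, 16/31).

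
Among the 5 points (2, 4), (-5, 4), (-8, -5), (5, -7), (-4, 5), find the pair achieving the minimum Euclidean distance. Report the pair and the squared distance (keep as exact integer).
Pair = ((-5, 4), (-4, 5)); squared distance = 2

Compute all C(5, 2) = 10 pairwise squared distances (x_i − x_j)² + (y_i − y_j)². The minimum is 2, attained by the pair ((-5, 4), (-4, 5)).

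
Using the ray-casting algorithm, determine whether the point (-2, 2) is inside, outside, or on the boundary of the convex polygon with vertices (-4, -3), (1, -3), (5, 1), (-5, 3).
The point (-2, 2) lies strictly inside the polygon

Cast a horizontal ray to the right from the query point and count how many polygon edges it crosses (each edge strictly once or zero times, handled with the usual half-open convention). 
Parity of crossings → odd ⇒ inside.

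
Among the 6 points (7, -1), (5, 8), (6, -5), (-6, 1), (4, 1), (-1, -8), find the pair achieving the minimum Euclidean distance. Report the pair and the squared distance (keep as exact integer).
Pair = ((7, -1), (4, 1)); squared distance = 13

Compute all C(6, 2) = 15 pairwise squared distances (x_i − x_j)² + (y_i − y_j)². The minimum is 13, attained by the pair ((7, -1), (4, 1)).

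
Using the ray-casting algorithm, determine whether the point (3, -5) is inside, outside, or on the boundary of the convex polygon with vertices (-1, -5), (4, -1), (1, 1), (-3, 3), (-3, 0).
The point (3, -5) lies strictly outside the polygon

Cast a horizontal ray to the right from the query point and count how many polygon edges it crosses (each edge strictly once or zero times, handled with the usual half-open convention). 
Parity of crossings → even ⇒ outside.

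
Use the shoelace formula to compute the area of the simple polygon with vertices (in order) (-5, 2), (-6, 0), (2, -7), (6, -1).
Area = 101/2

Shoelace formula: Area = (1/2) |Σ_i (x_i · y_{i+1} − x_{i+1} · y_i)| (indices mod n). Compute each cross term:
  (-5)(0) − (-6)(2) = 12
  (-6)(-7) − (2)(0) = 42
  (2)(-1) − (6)(-7) = 40
  (6)(2) − (-5)(-1) = 7
Sum = 101, so (signed) Area = 101/2 = 101/2, |Area| = 101/2.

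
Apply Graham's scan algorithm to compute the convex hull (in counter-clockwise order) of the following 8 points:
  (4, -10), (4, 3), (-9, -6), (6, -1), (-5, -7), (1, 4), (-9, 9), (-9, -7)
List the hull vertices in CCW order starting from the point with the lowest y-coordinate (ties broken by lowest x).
Hull (CCW) = [(4, -10), (6, -1), (4, 3), (-9, 9), (-9, -7)]

Graham scan procedure:
  1. Find the pivot p₀ = point with lowest y (tie → lowest x): (4, -10).
  2. Sort the remaining points by polar angle around p₀.
  3. Walk through sorted points, maintaining a stack; pop the top while the last three entries make a non-left turn (cross product ≤ 0).
  4. Final stack is the convex hull in CCW order: (4, -10), (6, -1), (4, 3), (-9, 9), (-9, -7).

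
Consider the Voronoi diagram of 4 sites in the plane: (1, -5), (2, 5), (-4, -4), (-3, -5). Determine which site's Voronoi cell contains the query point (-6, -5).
Nearest site = (-4, -4)

The Voronoi cell of site s contains exactly those query points closer to s than to any other site. Compute squared distances from q = (-6, -5) to each site:
  (-4 − -6)² + (-4 − -5)² = 5
  (-3 − -6)² + (-5 − -5)² = 9
  (1 − -6)² + (-5 − -5)² = 49
  (2 − -6)² + (5 − -5)² = 164
Minimum is attained by (-4, -4), so q lies in its Voronoi cell.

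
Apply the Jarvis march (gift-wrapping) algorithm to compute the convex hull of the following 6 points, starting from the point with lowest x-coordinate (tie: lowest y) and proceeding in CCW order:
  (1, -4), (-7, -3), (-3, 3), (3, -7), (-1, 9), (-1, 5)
Hull (CCW) = [(-7, -3), (3, -7), (-1, 9)]

Jarvis march: at each step, from the current hull vertex p, select the next vertex q as the point such that every other point lies strictly to the left of (or on) the directed line p → q. (Equivalently: for every other point r, the cross product (q − p) × (r − p) ≥ 0.)
Starting point (lowest x, tie lowest y): (-7, -3). Wrap until returning to start. Resulting hull: (-7, -3), (3, -7), (-1, 9).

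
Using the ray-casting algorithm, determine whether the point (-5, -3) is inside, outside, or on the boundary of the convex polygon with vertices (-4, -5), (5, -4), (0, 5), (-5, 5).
The point (-5, -3) lies strictly outside the polygon

Cast a horizontal ray to the right from the query point and count how many polygon edges it crosses (each edge strictly once or zero times, handled with the usual half-open convention). 
Parity of crossings → even ⇒ outside.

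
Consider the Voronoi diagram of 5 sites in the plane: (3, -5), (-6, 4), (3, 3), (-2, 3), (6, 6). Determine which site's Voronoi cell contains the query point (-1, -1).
Nearest site = (-2, 3)

The Voronoi cell of site s contains exactly those query points closer to s than to any other site. Compute squared distances from q = (-1, -1) to each site:
  (-2 − -1)² + (3 − -1)² = 17
  (3 − -1)² + (-5 − -1)² = 32
  (3 − -1)² + (3 − -1)² = 32
  (-6 − -1)² + (4 − -1)² = 50
  (6 − -1)² + (6 − -1)² = 98
Minimum is attained by (-2, 3), so q lies in its Voronoi cell.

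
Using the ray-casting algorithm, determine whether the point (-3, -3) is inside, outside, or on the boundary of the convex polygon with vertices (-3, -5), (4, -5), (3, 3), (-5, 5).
The point (-3, -3) lies strictly inside the polygon

Cast a horizontal ray to the right from the query point and count how many polygon edges it crosses (each edge strictly once or zero times, handled with the usual half-open convention). 
Parity of crossings → odd ⇒ inside.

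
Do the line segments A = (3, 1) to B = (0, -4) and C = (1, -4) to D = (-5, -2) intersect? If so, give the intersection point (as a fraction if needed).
Yes; intersection at (1/6, -67/18) (t = 17/18 on AB, s = 5/36 on CD)

Parametrize AB as A + t(B − A) = (3 + -3 t, 1 + -5 t) and CD as C + s(D − C) = (1 + -6 s, -4 + 2 s). Solve the linear system for (t, s). Determinant = 36 ≠ 0, so a unique intersection of the containing lines exists. Solution: t = 17/18, s = 5/36 — both in [0, 1], so the segments cross. Intersection point: (1/6, -67/18).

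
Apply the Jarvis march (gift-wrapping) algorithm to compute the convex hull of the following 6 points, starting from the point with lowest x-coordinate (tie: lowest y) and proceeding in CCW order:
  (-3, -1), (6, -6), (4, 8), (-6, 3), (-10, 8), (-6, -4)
Hull (CCW) = [(-10, 8), (-6, -4), (6, -6), (4, 8)]

Jarvis march: at each step, from the current hull vertex p, select the next vertex q as the point such that every other point lies strictly to the left of (or on) the directed line p → q. (Equivalently: for every other point r, the cross product (q − p) × (r − p) ≥ 0.)
Starting point (lowest x, tie lowest y): (-10, 8). Wrap until returning to start. Resulting hull: (-10, 8), (-6, -4), (6, -6), (4, 8).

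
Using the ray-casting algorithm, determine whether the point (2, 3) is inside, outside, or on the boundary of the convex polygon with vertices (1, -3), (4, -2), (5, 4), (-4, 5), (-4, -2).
The point (2, 3) lies strictly inside the polygon

Cast a horizontal ray to the right from the query point and count how many polygon edges it crosses (each edge strictly once or zero times, handled with the usual half-open convention). 
Parity of crossings → odd ⇒ inside.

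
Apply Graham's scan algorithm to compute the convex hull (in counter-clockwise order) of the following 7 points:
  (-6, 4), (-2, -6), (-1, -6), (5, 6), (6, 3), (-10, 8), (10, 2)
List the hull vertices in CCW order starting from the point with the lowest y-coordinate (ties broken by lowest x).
Hull (CCW) = [(-2, -6), (-1, -6), (10, 2), (5, 6), (-10, 8)]

Graham scan procedure:
  1. Find the pivot p₀ = point with lowest y (tie → lowest x): (-2, -6).
  2. Sort the remaining points by polar angle around p₀.
  3. Walk through sorted points, maintaining a stack; pop the top while the last three entries make a non-left turn (cross product ≤ 0).
  4. Final stack is the convex hull in CCW order: (-2, -6), (-1, -6), (10, 2), (5, 6), (-10, 8).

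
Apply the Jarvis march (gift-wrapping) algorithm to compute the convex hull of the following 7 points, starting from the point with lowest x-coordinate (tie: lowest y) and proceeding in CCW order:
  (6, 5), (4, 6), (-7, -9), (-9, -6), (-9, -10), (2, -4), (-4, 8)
Hull (CCW) = [(-9, -10), (-7, -9), (2, -4), (6, 5), (4, 6), (-4, 8), (-9, -6)]

Jarvis march: at each step, from the current hull vertex p, select the next vertex q as the point such that every other point lies strictly to the left of (or on) the directed line p → q. (Equivalently: for every other point r, the cross product (q − p) × (r − p) ≥ 0.)
Starting point (lowest x, tie lowest y): (-9, -10). Wrap until returning to start. Resulting hull: (-9, -10), (-7, -9), (2, -4), (6, 5), (4, 6), (-4, 8), (-9, -6).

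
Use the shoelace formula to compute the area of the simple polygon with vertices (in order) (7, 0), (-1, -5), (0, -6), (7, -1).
Area = 10

Shoelace formula: Area = (1/2) |Σ_i (x_i · y_{i+1} − x_{i+1} · y_i)| (indices mod n). Compute each cross term:
  (7)(-5) − (-1)(0) = -35
  (-1)(-6) − (0)(-5) = 6
  (0)(-1) − (7)(-6) = 42
  (7)(0) − (7)(-1) = 7
Sum = 20, so (signed) Area = 20/2 = 10, |Area| = 10.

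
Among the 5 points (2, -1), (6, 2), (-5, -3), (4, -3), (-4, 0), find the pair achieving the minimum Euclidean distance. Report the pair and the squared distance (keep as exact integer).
Pair = ((2, -1), (4, -3)); squared distance = 8

Compute all C(5, 2) = 10 pairwise squared distances (x_i − x_j)² + (y_i − y_j)². The minimum is 8, attained by the pair ((2, -1), (4, -3)).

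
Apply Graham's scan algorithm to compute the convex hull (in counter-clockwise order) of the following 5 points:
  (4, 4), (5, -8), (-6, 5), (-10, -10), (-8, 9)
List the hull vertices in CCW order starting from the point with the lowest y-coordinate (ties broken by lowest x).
Hull (CCW) = [(-10, -10), (5, -8), (4, 4), (-8, 9)]

Graham scan procedure:
  1. Find the pivot p₀ = point with lowest y (tie → lowest x): (-10, -10).
  2. Sort the remaining points by polar angle around p₀.
  3. Walk through sorted points, maintaining a stack; pop the top while the last three entries make a non-left turn (cross product ≤ 0).
  4. Final stack is the convex hull in CCW order: (-10, -10), (5, -8), (4, 4), (-8, 9).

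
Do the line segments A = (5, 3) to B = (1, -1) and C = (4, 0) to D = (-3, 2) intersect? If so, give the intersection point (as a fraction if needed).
Yes; intersection at (22/9, 4/9) (t = 23/36 on AB, s = 2/9 on CD)

Parametrize AB as A + t(B − A) = (5 + -4 t, 3 + -4 t) and CD as C + s(D − C) = (4 + -7 s, 0 + 2 s). Solve the linear system for (t, s). Determinant = 36 ≠ 0, so a unique intersection of the containing lines exists. Solution: t = 23/36, s = 2/9 — both in [0, 1], so the segments cross. Intersection point: (22/9, 4/9).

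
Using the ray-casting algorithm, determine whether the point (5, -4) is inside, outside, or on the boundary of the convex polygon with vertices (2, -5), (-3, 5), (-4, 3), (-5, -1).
The point (5, -4) lies strictly outside the polygon

Cast a horizontal ray to the right from the query point and count how many polygon edges it crosses (each edge strictly once or zero times, handled with the usual half-open convention). 
Parity of crossings → even ⇒ outside.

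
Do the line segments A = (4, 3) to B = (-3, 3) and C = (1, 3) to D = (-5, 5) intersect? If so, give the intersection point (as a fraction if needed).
Yes; intersection at (1, 3) (t = 3/7 on AB, s = 0 on CD)

Parametrize AB as A + t(B − A) = (4 + -7 t, 3 + 0 t) and CD as C + s(D − C) = (1 + -6 s, 3 + 2 s). Solve the linear system for (t, s). Determinant = 14 ≠ 0, so a unique intersection of the containing lines exists. Solution: t = 3/7, s = 0 — both in [0, 1], so the segments cross. Intersection point: (1, 3).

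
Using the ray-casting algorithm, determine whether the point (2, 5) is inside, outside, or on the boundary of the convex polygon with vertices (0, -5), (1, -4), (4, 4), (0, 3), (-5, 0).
The point (2, 5) lies strictly outside the polygon

Cast a horizontal ray to the right from the query point and count how many polygon edges it crosses (each edge strictly once or zero times, handled with the usual half-open convention). 
Parity of crossings → even ⇒ outside.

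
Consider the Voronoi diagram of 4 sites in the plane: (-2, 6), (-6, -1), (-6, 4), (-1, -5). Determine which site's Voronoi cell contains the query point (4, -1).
Nearest site = (-1, -5)

The Voronoi cell of site s contains exactly those query points closer to s than to any other site. Compute squared distances from q = (4, -1) to each site:
  (-1 − 4)² + (-5 − -1)² = 41
  (-2 − 4)² + (6 − -1)² = 85
  (-6 − 4)² + (-1 − -1)² = 100
  (-6 − 4)² + (4 − -1)² = 125
Minimum is attained by (-1, -5), so q lies in its Voronoi cell.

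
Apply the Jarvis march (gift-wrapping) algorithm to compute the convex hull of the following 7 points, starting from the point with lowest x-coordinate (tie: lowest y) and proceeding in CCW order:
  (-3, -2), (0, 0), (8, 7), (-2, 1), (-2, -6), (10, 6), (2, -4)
Hull (CCW) = [(-3, -2), (-2, -6), (2, -4), (10, 6), (8, 7), (-2, 1)]

Jarvis march: at each step, from the current hull vertex p, select the next vertex q as the point such that every other point lies strictly to the left of (or on) the directed line p → q. (Equivalently: for every other point r, the cross product (q − p) × (r − p) ≥ 0.)
Starting point (lowest x, tie lowest y): (-3, -2). Wrap until returning to start. Resulting hull: (-3, -2), (-2, -6), (2, -4), (10, 6), (8, 7), (-2, 1).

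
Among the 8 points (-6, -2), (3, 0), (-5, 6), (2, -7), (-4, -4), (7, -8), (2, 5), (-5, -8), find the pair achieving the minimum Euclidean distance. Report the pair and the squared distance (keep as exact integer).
Pair = ((-6, -2), (-4, -4)); squared distance = 8

Compute all C(8, 2) = 28 pairwise squared distances (x_i − x_j)² + (y_i − y_j)². The minimum is 8, attained by the pair ((-6, -2), (-4, -4)).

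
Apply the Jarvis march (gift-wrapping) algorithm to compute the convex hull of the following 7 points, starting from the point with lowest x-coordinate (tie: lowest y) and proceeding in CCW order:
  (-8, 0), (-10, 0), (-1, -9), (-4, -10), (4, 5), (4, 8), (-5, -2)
Hull (CCW) = [(-10, 0), (-4, -10), (-1, -9), (4, 5), (4, 8)]

Jarvis march: at each step, from the current hull vertex p, select the next vertex q as the point such that every other point lies strictly to the left of (or on) the directed line p → q. (Equivalently: for every other point r, the cross product (q − p) × (r − p) ≥ 0.)
Starting point (lowest x, tie lowest y): (-10, 0). Wrap until returning to start. Resulting hull: (-10, 0), (-4, -10), (-1, -9), (4, 5), (4, 8).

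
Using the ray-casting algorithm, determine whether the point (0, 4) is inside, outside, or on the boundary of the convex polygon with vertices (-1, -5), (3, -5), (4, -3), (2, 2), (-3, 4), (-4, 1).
The point (0, 4) lies strictly outside the polygon

Cast a horizontal ray to the right from the query point and count how many polygon edges it crosses (each edge strictly once or zero times, handled with the usual half-open convention). 
Parity of crossings → even ⇒ outside.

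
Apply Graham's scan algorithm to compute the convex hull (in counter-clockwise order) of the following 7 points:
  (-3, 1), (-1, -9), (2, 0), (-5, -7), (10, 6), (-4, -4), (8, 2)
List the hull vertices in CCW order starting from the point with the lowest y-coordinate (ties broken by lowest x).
Hull (CCW) = [(-1, -9), (8, 2), (10, 6), (-3, 1), (-5, -7)]

Graham scan procedure:
  1. Find the pivot p₀ = point with lowest y (tie → lowest x): (-1, -9).
  2. Sort the remaining points by polar angle around p₀.
  3. Walk through sorted points, maintaining a stack; pop the top while the last three entries make a non-left turn (cross product ≤ 0).
  4. Final stack is the convex hull in CCW order: (-1, -9), (8, 2), (10, 6), (-3, 1), (-5, -7).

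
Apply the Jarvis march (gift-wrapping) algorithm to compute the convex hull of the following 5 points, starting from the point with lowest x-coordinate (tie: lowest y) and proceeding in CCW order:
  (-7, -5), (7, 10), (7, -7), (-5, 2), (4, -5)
Hull (CCW) = [(-7, -5), (7, -7), (7, 10), (-5, 2)]

Jarvis march: at each step, from the current hull vertex p, select the next vertex q as the point such that every other point lies strictly to the left of (or on) the directed line p → q. (Equivalently: for every other point r, the cross product (q − p) × (r − p) ≥ 0.)
Starting point (lowest x, tie lowest y): (-7, -5). Wrap until returning to start. Resulting hull: (-7, -5), (7, -7), (7, 10), (-5, 2).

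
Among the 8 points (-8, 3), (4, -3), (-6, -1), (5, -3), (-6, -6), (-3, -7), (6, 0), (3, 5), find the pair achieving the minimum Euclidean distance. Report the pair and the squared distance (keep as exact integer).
Pair = ((4, -3), (5, -3)); squared distance = 1

Compute all C(8, 2) = 28 pairwise squared distances (x_i − x_j)² + (y_i − y_j)². The minimum is 1, attained by the pair ((4, -3), (5, -3)).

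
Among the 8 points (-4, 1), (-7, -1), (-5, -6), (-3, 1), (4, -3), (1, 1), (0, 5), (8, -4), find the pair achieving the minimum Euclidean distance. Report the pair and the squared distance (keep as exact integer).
Pair = ((-4, 1), (-3, 1)); squared distance = 1

Compute all C(8, 2) = 28 pairwise squared distances (x_i − x_j)² + (y_i − y_j)². The minimum is 1, attained by the pair ((-4, 1), (-3, 1)).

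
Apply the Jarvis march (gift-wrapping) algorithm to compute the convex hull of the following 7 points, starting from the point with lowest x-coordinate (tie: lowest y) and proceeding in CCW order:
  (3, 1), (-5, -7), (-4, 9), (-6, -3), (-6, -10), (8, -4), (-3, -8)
Hull (CCW) = [(-6, -10), (8, -4), (-4, 9), (-6, -3)]

Jarvis march: at each step, from the current hull vertex p, select the next vertex q as the point such that every other point lies strictly to the left of (or on) the directed line p → q. (Equivalently: for every other point r, the cross product (q − p) × (r − p) ≥ 0.)
Starting point (lowest x, tie lowest y): (-6, -10). Wrap until returning to start. Resulting hull: (-6, -10), (8, -4), (-4, 9), (-6, -3).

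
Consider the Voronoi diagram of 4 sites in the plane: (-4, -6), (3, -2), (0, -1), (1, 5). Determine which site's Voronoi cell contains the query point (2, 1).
Nearest site = (0, -1)

The Voronoi cell of site s contains exactly those query points closer to s than to any other site. Compute squared distances from q = (2, 1) to each site:
  (0 − 2)² + (-1 − 1)² = 8
  (3 − 2)² + (-2 − 1)² = 10
  (1 − 2)² + (5 − 1)² = 17
  (-4 − 2)² + (-6 − 1)² = 85
Minimum is attained by (0, -1), so q lies in its Voronoi cell.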